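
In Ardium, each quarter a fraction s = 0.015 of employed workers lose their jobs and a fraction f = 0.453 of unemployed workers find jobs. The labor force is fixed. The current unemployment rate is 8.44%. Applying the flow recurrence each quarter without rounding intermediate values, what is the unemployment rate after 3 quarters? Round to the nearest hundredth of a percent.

Unemployment rate after three quarters ≈ 3.99%.

With a fixed labor force, u_{t+1} = u_t + s·(1−u_t) − f·u_t = u_t·(1−s−f) + s.
Here 1−s−f = 0.532 and s = 0.015.
u_1 = 0.084400 × 0.532 + 0.015 = 0.059901.
u_2 = 0.059901 × 0.532 + 0.015 = 0.046867.
u_3 = 0.046867 × 0.532 + 0.015 = 0.039933.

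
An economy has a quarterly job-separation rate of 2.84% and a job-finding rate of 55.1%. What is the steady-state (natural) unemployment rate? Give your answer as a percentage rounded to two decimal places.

Steady-state unemployment rate ≈ 4.90%.

At steady state the flows balance: s·E = f·U, so U/(E+U) = s/(s+f).
u* = 2.84 / (2.84 + 55.1) = 2.84 / 57.94 = 4.90%.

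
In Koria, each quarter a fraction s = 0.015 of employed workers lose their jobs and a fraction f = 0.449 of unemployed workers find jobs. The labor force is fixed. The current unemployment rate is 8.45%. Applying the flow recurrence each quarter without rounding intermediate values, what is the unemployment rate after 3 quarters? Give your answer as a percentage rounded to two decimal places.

Unemployment rate after three quarters ≈ 4.04%.

With a fixed labor force, u_{t+1} = u_t + s·(1−u_t) − f·u_t = u_t·(1−s−f) + s.
Here 1−s−f = 0.536 and s = 0.015.
u_1 = 0.084500 × 0.536 + 0.015 = 0.060292.
u_2 = 0.060292 × 0.536 + 0.015 = 0.047317.
u_3 = 0.047317 × 0.536 + 0.015 = 0.040362.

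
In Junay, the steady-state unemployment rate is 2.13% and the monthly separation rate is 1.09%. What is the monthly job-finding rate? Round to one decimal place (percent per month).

From u* = s/(s+f): f = s·(1−u)/u.
f = 1.09 × (1 − 0.0213) / 0.0213 = 1.0668 / 0.0213 ≈ 50.1% per month.

Job-finding rate ≈ 50.1% per month.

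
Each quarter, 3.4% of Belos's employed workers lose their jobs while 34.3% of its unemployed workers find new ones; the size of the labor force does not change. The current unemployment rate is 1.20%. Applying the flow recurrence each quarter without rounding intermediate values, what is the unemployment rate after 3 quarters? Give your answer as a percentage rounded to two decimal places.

With a fixed labor force, u_{t+1} = u_t + s·(1−u_t) − f·u_t = u_t·(1−s−f) + s.
Here 1−s−f = 0.623 and s = 0.034.
u_1 = 0.012000 × 0.623 + 0.034 = 0.041476.
u_2 = 0.041476 × 0.623 + 0.034 = 0.059840.
u_3 = 0.059840 × 0.623 + 0.034 = 0.071280.

Unemployment rate after three quarters ≈ 7.13%.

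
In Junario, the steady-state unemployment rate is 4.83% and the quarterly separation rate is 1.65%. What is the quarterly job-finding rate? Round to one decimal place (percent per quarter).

From u* = s/(s+f): f = s·(1−u)/u.
f = 1.65 × (1 − 0.0483) / 0.0483 = 1.5703 / 0.0483 ≈ 32.5% per quarter.

Job-finding rate ≈ 32.5% per quarter.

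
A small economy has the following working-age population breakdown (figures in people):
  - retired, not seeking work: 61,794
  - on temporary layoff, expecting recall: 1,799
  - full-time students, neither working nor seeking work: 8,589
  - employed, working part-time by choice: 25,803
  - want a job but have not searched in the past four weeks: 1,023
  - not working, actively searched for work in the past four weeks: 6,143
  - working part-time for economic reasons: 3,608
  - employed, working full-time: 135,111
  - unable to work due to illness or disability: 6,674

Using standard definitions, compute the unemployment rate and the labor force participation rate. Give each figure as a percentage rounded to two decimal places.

Employed = 25,803 + 3,608 + 135,111 = 164,522 (anyone who worked, including part-time for economic reasons, counts as employed).
Unemployed = 1,799 + 6,143 = 7,942 (jobless and actively searching, or on temporary layoff).
Labor force = 164,522 + 7,942 = 172,464.
Not in labor force = 61,794 + 8,589 + 1,023 + 6,674 = 78,080 (those not working and not actively searching are outside the labor force — including those who want a job but have given up searching).
Civilian working-age population = 172,464 + 78,080 = 250,544.
Unemployment rate = 7,942 / 172,464 = 4.61%.
Labor force participation rate = 172,464 / 250,544 = 68.84%.

Unemployment rate ≈ 4.61%; labor force participation rate ≈ 68.84%.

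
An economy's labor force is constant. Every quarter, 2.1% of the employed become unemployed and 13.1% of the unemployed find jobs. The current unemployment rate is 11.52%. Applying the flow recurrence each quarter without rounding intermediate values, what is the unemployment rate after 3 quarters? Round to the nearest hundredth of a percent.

Unemployment rate after three quarters ≈ 12.42%.

With a fixed labor force, u_{t+1} = u_t + s·(1−u_t) − f·u_t = u_t·(1−s−f) + s.
Here 1−s−f = 0.848 and s = 0.021.
u_1 = 0.115200 × 0.848 + 0.021 = 0.118690.
u_2 = 0.118690 × 0.848 + 0.021 = 0.121649.
u_3 = 0.121649 × 0.848 + 0.021 = 0.124158.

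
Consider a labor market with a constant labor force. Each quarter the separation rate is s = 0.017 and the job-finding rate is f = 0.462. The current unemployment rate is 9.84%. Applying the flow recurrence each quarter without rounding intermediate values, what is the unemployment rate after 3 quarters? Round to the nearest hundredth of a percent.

Unemployment rate after three quarters ≈ 4.44%.

With a fixed labor force, u_{t+1} = u_t + s·(1−u_t) − f·u_t = u_t·(1−s−f) + s.
Here 1−s−f = 0.521 and s = 0.017.
u_1 = 0.098400 × 0.521 + 0.017 = 0.068266.
u_2 = 0.068266 × 0.521 + 0.017 = 0.052567.
u_3 = 0.052567 × 0.521 + 0.017 = 0.044387.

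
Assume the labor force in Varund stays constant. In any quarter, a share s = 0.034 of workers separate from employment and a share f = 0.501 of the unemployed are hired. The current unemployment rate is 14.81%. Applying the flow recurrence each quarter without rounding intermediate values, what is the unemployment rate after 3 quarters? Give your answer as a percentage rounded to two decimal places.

With a fixed labor force, u_{t+1} = u_t + s·(1−u_t) − f·u_t = u_t·(1−s−f) + s.
Here 1−s−f = 0.465 and s = 0.034.
u_1 = 0.148100 × 0.465 + 0.034 = 0.102867.
u_2 = 0.102867 × 0.465 + 0.034 = 0.081833.
u_3 = 0.081833 × 0.465 + 0.034 = 0.072052.

Unemployment rate after three quarters ≈ 7.21%.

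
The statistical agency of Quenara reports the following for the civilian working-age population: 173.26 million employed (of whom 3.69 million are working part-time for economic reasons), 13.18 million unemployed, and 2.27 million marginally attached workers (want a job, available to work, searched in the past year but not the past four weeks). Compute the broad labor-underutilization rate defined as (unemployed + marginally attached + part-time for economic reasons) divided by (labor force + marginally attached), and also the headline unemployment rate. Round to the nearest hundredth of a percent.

Labor force = 173.26 + 13.18 = 186.44 million.
Numerator = 13.18 + 2.27 + 3.69 = 19.14 million.
Denominator = 186.44 + 2.27 = 188.71 million.
Broad rate = 19.14 / 188.71 = 10.14%.
Headline unemployment rate = 13.18 / 186.44 = 7.07%.

Broad underutilization rate ≈ 10.14%; headline unemployment rate ≈ 7.07%.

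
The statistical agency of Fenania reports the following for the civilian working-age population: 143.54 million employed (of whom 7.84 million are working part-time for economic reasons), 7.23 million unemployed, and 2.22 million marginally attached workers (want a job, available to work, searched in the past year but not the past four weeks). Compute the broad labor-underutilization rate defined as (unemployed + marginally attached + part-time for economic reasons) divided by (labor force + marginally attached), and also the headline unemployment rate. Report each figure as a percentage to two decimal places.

Labor force = 143.54 + 7.23 = 150.77 million.
Numerator = 7.23 + 2.22 + 7.84 = 17.29 million.
Denominator = 150.77 + 2.22 = 152.99 million.
Broad rate = 17.29 / 152.99 = 11.30%.
Headline unemployment rate = 7.23 / 150.77 = 4.80%.

Broad underutilization rate ≈ 11.30%; headline unemployment rate ≈ 4.80%.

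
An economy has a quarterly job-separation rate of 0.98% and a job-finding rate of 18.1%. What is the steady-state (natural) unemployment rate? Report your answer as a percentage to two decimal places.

At steady state the flows balance: s·E = f·U, so U/(E+U) = s/(s+f).
u* = 0.98 / (0.98 + 18.1) = 0.98 / 19.08 = 5.14%.

Steady-state unemployment rate ≈ 5.14%.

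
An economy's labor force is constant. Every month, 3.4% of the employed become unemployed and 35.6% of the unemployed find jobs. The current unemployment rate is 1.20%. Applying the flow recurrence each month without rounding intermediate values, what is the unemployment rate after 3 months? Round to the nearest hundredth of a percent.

Unemployment rate after three months ≈ 7.01%.

With a fixed labor force, u_{t+1} = u_t + s·(1−u_t) − f·u_t = u_t·(1−s−f) + s.
Here 1−s−f = 0.610 and s = 0.034.
u_1 = 0.012000 × 0.610 + 0.034 = 0.041320.
u_2 = 0.041320 × 0.610 + 0.034 = 0.059205.
u_3 = 0.059205 × 0.610 + 0.034 = 0.070115.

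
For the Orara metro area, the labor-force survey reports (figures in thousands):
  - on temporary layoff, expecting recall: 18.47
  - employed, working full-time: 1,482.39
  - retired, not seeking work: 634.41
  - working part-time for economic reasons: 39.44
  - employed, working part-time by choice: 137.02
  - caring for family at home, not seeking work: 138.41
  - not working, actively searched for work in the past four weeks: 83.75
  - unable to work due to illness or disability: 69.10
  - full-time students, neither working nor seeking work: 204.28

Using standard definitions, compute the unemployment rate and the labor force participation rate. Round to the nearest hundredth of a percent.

Employed = 1,482.39 + 39.44 + 137.02 = 1,658.85 thousand (anyone who worked, including part-time for economic reasons, counts as employed).
Unemployed = 18.47 + 83.75 = 102.22 thousand (jobless and actively searching, or on temporary layoff).
Labor force = 1,658.85 + 102.22 = 1,761.07 thousand.
Not in labor force = 634.41 + 138.41 + 69.10 + 204.28 = 1,046.20 thousand (those not working and not actively searching are outside the labor force).
Civilian working-age population = 1,761.07 + 1,046.20 = 2,807.27 thousand.
Unemployment rate = 102.22 / 1,761.07 = 5.80%.
Labor force participation rate = 1,761.07 / 2,807.27 = 62.73%.

Unemployment rate ≈ 5.80%; labor force participation rate ≈ 62.73%.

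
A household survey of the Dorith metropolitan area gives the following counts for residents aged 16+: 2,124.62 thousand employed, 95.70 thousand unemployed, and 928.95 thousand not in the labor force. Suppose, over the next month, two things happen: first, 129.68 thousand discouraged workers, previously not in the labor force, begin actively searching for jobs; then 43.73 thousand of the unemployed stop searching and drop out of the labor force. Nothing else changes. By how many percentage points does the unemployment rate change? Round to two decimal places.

The unemployment rate changes by +3.57 percentage points.

Initially, labor force = 2,124.62 + 95.70 = 2,220.32 thousand, so u = 95.70/2,220.32 = 4.31%.
After the first change, unemployed and labor force both rise by 129.68 → E = 2,124.62, U = 225.38, labor force = 2,350.00 thousand.
After the second change, unemployed and labor force both fall by 43.73 → E = 2,124.62, U = 181.65, labor force = 2,306.27 thousand.
New unemployment rate = 181.65 / 2,306.27 = 7.88%.
Change = 7.88% − 4.31% = +3.57 percentage points.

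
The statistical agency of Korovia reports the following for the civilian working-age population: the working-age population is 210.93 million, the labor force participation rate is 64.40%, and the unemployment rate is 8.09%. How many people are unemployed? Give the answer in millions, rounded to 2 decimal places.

About 10.99 million are unemployed.

Labor force = 0.6440 × 210.93 = 135.84 million.
Unemployed = 0.0809 × 135.84 ≈ 10.99 million.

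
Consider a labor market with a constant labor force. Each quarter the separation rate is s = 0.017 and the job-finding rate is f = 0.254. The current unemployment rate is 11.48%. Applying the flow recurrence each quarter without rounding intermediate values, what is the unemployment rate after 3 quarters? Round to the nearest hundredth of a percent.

Unemployment rate after three quarters ≈ 8.29%.

With a fixed labor force, u_{t+1} = u_t + s·(1−u_t) − f·u_t = u_t·(1−s−f) + s.
Here 1−s−f = 0.729 and s = 0.017.
u_1 = 0.114800 × 0.729 + 0.017 = 0.100689.
u_2 = 0.100689 × 0.729 + 0.017 = 0.090402.
u_3 = 0.090402 × 0.729 + 0.017 = 0.082903.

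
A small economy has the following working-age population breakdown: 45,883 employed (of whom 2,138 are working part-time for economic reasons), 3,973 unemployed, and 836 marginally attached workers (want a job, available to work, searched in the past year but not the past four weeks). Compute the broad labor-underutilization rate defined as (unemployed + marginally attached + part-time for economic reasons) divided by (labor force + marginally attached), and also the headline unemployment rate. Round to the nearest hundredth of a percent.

Broad underutilization rate ≈ 13.70%; headline unemployment rate ≈ 7.97%.

Labor force = 45,883 + 3,973 = 49,856.
Numerator = 3,973 + 836 + 2,138 = 6,947.
Denominator = 49,856 + 836 = 50,692.
Broad rate = 6,947 / 50,692 = 13.70%.
Headline unemployment rate = 3,973 / 49,856 = 7.97%.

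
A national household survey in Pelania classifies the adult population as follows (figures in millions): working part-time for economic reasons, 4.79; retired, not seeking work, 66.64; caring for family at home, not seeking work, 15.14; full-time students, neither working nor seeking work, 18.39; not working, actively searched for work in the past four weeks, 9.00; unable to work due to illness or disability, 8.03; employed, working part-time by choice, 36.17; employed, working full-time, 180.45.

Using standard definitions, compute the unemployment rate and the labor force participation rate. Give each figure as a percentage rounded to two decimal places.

Unemployment rate ≈ 3.91%; labor force participation rate ≈ 68.05%.

Employed = 4.79 + 36.17 + 180.45 = 221.41 million (anyone who worked, including part-time for economic reasons, counts as employed).
Unemployed = 9.00 million.
Labor force = 221.41 + 9.00 = 230.41 million.
Not in labor force = 66.64 + 15.14 + 18.39 + 8.03 = 108.20 million (those not working and not actively searching are outside the labor force).
Civilian working-age population = 230.41 + 108.20 = 338.61 million.
Unemployment rate = 9.00 / 230.41 = 3.91%.
Labor force participation rate = 230.41 / 338.61 = 68.05%.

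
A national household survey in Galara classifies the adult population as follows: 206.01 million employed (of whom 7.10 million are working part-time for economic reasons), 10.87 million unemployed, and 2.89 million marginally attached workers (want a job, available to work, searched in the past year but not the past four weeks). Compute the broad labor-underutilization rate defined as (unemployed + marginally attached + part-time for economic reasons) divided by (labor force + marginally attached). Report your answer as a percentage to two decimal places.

Labor force = 206.01 + 10.87 = 216.88 million.
Numerator = 10.87 + 2.89 + 7.10 = 20.86 million.
Denominator = 216.88 + 2.89 = 219.77 million.
Broad rate = 20.86 / 219.77 = 9.49%.

Broad underutilization rate ≈ 9.49%.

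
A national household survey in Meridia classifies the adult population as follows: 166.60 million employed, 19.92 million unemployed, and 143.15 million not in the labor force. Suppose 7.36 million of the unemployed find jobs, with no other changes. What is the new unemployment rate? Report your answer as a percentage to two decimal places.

New unemployment rate ≈ 6.73%.

Initially, labor force = 166.60 + 19.92 = 186.52 million, so u = 19.92/186.52 = 10.68%.
After the change, unemployed falls and employed rises by 7.36; labor force unchanged → E = 173.96, U = 12.56, labor force = 186.52 million.
New unemployment rate = 12.56 / 186.52 = 6.73%.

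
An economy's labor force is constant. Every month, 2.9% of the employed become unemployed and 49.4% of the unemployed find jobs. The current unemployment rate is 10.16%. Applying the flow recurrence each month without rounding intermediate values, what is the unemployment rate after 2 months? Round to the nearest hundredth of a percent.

With a fixed labor force, u_{t+1} = u_t + s·(1−u_t) − f·u_t = u_t·(1−s−f) + s.
Here 1−s−f = 0.477 and s = 0.029.
u_1 = 0.101600 × 0.477 + 0.029 = 0.077463.
u_2 = 0.077463 × 0.477 + 0.029 = 0.065950.

Unemployment rate after two months ≈ 6.59%.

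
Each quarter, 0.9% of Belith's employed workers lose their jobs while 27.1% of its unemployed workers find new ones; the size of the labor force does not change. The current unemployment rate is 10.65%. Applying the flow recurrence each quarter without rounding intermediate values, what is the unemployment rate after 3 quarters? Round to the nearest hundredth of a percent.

Unemployment rate after three quarters ≈ 5.99%.

With a fixed labor force, u_{t+1} = u_t + s·(1−u_t) − f·u_t = u_t·(1−s−f) + s.
Here 1−s−f = 0.720 and s = 0.009.
u_1 = 0.106500 × 0.720 + 0.009 = 0.085680.
u_2 = 0.085680 × 0.720 + 0.009 = 0.070690.
u_3 = 0.070690 × 0.720 + 0.009 = 0.059897.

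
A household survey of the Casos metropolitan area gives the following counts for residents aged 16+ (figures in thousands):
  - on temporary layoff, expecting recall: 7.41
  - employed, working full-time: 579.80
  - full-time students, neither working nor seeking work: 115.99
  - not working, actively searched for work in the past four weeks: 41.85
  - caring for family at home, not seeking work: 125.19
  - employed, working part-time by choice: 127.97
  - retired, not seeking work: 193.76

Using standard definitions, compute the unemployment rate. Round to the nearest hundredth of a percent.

Unemployment rate ≈ 6.51%.

Employed = 579.80 + 127.97 = 707.77 thousand.
Unemployed = 7.41 + 41.85 = 49.26 thousand (jobless and actively searching, or on temporary layoff).
Labor force = 707.77 + 49.26 = 757.03 thousand.
Unemployment rate = 49.26 / 757.03 = 6.51%.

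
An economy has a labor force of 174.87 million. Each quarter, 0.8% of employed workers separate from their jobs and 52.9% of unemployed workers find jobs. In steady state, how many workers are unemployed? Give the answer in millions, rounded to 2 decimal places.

About 2.61 million are unemployed in steady state.

Steady-state unemployment rate u* = s/(s+f) = 0.8/(0.8+52.9) = 0.014898.
Unemployed = u* × labor force = 0.014898 × 174.87 ≈ 2.61 million.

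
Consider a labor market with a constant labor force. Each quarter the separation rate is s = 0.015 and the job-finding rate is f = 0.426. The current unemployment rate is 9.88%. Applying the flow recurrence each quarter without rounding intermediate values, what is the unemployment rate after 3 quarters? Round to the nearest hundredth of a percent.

Unemployment rate after three quarters ≈ 4.53%.

With a fixed labor force, u_{t+1} = u_t + s·(1−u_t) − f·u_t = u_t·(1−s−f) + s.
Here 1−s−f = 0.559 and s = 0.015.
u_1 = 0.098800 × 0.559 + 0.015 = 0.070229.
u_2 = 0.070229 × 0.559 + 0.015 = 0.054258.
u_3 = 0.054258 × 0.559 + 0.015 = 0.045330.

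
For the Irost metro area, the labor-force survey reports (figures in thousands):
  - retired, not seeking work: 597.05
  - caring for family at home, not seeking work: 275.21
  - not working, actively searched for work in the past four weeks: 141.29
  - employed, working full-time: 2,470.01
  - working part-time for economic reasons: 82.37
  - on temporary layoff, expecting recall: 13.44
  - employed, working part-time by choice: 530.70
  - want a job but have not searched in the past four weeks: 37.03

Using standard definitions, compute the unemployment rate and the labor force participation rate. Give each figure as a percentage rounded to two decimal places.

Unemployment rate ≈ 4.78%; labor force participation rate ≈ 78.07%.

Employed = 2,470.01 + 82.37 + 530.70 = 3,083.08 thousand (anyone who worked, including part-time for economic reasons, counts as employed).
Unemployed = 141.29 + 13.44 = 154.73 thousand (jobless and actively searching, or on temporary layoff).
Labor force = 3,083.08 + 154.73 = 3,237.81 thousand.
Not in labor force = 597.05 + 275.21 + 37.03 = 909.29 thousand (those not working and not actively searching are outside the labor force — including those who want a job but have given up searching).
Civilian working-age population = 3,237.81 + 909.29 = 4,147.10 thousand.
Unemployment rate = 154.73 / 3,237.81 = 4.78%.
Labor force participation rate = 3,237.81 / 4,147.10 = 78.07%.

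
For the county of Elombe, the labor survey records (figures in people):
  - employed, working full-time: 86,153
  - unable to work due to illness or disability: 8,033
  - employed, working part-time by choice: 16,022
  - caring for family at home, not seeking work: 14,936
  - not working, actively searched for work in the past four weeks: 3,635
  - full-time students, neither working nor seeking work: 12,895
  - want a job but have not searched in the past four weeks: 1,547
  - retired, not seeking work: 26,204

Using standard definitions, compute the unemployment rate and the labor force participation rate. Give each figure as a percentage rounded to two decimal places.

Employed = 86,153 + 16,022 = 102,175.
Unemployed = 3,635.
Labor force = 102,175 + 3,635 = 105,810.
Not in labor force = 8,033 + 14,936 + 12,895 + 1,547 + 26,204 = 63,615 (those not working and not actively searching are outside the labor force — including those who want a job but have given up searching).
Civilian working-age population = 105,810 + 63,615 = 169,425.
Unemployment rate = 3,635 / 105,810 = 3.44%.
Labor force participation rate = 105,810 / 169,425 = 62.45%.

Unemployment rate ≈ 3.44%; labor force participation rate ≈ 62.45%.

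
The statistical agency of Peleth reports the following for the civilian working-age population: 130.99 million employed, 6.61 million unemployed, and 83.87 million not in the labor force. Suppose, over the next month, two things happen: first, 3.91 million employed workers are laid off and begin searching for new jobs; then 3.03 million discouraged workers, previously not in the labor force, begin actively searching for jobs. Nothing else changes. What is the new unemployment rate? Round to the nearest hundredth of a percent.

Initially, labor force = 130.99 + 6.61 = 137.60 million, so u = 6.61/137.60 = 4.80%.
After the first change, employed falls and unemployed rises by 3.91; labor force unchanged → E = 127.08, U = 10.52, labor force = 137.60 million.
After the second change, unemployed and labor force both rise by 3.03 → E = 127.08, U = 13.55, labor force = 140.63 million.
New unemployment rate = 13.55 / 140.63 = 9.64%.

New unemployment rate ≈ 9.64%.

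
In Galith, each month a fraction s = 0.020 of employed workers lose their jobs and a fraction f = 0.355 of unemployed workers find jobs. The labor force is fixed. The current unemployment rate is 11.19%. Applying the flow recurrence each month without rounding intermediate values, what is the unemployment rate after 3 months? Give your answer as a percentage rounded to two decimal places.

With a fixed labor force, u_{t+1} = u_t + s·(1−u_t) − f·u_t = u_t·(1−s−f) + s.
Here 1−s−f = 0.625 and s = 0.020.
u_1 = 0.111900 × 0.625 + 0.020 = 0.089938.
u_2 = 0.089938 × 0.625 + 0.020 = 0.076211.
u_3 = 0.076211 × 0.625 + 0.020 = 0.067632.

Unemployment rate after three months ≈ 6.76%.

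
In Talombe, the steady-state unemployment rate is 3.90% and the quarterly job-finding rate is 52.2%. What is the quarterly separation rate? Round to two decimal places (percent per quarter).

From u* = s/(s+f): s = u·f/(1−u).
s = 0.0390 × 52.2 / (1 − 0.0390) = 2.0358 / 0.9610 ≈ 2.12% per quarter.

Separation rate ≈ 2.12% per quarter.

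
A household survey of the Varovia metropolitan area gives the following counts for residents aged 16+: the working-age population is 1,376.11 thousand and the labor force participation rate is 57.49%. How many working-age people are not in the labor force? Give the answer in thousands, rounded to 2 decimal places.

Share not in the labor force = 1 − 0.5749 = 0.4251.
Not in labor force = 0.4251 × 1,376.11 ≈ 584.98 thousand.

About 584.98 thousand are not in the labor force.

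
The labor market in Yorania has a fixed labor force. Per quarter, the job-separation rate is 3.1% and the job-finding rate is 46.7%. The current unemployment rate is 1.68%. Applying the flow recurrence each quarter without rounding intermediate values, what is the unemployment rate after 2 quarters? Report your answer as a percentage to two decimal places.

Unemployment rate after two quarters ≈ 5.08%.

With a fixed labor force, u_{t+1} = u_t + s·(1−u_t) − f·u_t = u_t·(1−s−f) + s.
Here 1−s−f = 0.502 and s = 0.031.
u_1 = 0.016800 × 0.502 + 0.031 = 0.039434.
u_2 = 0.039434 × 0.502 + 0.031 = 0.050796.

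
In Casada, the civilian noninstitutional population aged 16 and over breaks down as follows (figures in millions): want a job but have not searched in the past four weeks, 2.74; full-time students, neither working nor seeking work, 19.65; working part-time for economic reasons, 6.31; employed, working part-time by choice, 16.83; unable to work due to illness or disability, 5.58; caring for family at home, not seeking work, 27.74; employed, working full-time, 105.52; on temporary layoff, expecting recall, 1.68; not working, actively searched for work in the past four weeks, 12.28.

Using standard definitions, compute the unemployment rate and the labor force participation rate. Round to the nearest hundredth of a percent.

Employed = 6.31 + 16.83 + 105.52 = 128.66 million (anyone who worked, including part-time for economic reasons, counts as employed).
Unemployed = 1.68 + 12.28 = 13.96 million (jobless and actively searching, or on temporary layoff).
Labor force = 128.66 + 13.96 = 142.62 million.
Not in labor force = 2.74 + 19.65 + 5.58 + 27.74 = 55.71 million (those not working and not actively searching are outside the labor force — including those who want a job but have given up searching).
Civilian working-age population = 142.62 + 55.71 = 198.33 million.
Unemployment rate = 13.96 / 142.62 = 9.79%.
Labor force participation rate = 142.62 / 198.33 = 71.91%.

Unemployment rate ≈ 9.79%; labor force participation rate ≈ 71.91%.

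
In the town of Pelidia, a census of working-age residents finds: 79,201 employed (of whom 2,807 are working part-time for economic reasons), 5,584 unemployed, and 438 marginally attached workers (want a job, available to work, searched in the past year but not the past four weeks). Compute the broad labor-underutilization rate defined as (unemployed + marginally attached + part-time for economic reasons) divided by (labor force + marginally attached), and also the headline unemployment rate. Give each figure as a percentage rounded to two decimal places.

Broad underutilization rate ≈ 10.36%; headline unemployment rate ≈ 6.59%.

Labor force = 79,201 + 5,584 = 84,785.
Numerator = 5,584 + 438 + 2,807 = 8,829.
Denominator = 84,785 + 438 = 85,223.
Broad rate = 8,829 / 85,223 = 10.36%.
Headline unemployment rate = 5,584 / 84,785 = 6.59%.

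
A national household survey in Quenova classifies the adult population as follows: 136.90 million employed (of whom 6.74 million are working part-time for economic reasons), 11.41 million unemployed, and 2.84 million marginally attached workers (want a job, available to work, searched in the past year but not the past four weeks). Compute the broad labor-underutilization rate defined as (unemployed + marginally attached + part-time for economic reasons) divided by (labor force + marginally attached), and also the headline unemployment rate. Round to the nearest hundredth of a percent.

Broad underutilization rate ≈ 13.89%; headline unemployment rate ≈ 7.69%.

Labor force = 136.90 + 11.41 = 148.31 million.
Numerator = 11.41 + 2.84 + 6.74 = 20.99 million.
Denominator = 148.31 + 2.84 = 151.15 million.
Broad rate = 20.99 / 151.15 = 13.89%.
Headline unemployment rate = 11.41 / 148.31 = 7.69%.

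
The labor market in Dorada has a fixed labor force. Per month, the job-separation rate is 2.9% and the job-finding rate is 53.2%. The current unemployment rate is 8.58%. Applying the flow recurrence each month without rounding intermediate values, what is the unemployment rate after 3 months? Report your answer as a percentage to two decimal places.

With a fixed labor force, u_{t+1} = u_t + s·(1−u_t) − f·u_t = u_t·(1−s−f) + s.
Here 1−s−f = 0.439 and s = 0.029.
u_1 = 0.085800 × 0.439 + 0.029 = 0.066666.
u_2 = 0.066666 × 0.439 + 0.029 = 0.058266.
u_3 = 0.058266 × 0.439 + 0.029 = 0.054579.

Unemployment rate after three months ≈ 5.46%.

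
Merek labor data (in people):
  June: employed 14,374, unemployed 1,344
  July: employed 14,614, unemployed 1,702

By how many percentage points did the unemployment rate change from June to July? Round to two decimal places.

The unemployment rate changed by +1.88 percentage points.

June: labor force = 14,374 + 1,344 = 15,718; u = 1,344/15,718 = 8.55%.
July: labor force = 14,614 + 1,702 = 16,316; u = 1,702/16,316 = 10.43%.
Change = 10.43% − 8.55% = +1.88 pp.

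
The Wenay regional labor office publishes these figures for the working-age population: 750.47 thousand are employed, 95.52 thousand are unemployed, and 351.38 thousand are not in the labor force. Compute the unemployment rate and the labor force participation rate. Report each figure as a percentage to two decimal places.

Labor force = employed + unemployed = 750.47 + 95.52 = 845.99 thousand.
Working-age population = 845.99 + 351.38 = 1,197.37 thousand.
Unemployment rate = 95.52 / 845.99 = 11.29%.
Labor force participation rate = 845.99 / 1,197.37 = 70.65%.

Unemployment rate ≈ 11.29%; labor force participation rate ≈ 70.65%.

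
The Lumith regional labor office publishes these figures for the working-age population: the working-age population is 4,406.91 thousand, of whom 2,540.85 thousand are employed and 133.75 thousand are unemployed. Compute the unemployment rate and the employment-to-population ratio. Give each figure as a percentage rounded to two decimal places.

Unemployment rate ≈ 5.00%; employment-population ratio ≈ 57.66%.

Labor force = employed + unemployed = 2,540.85 + 133.75 = 2,674.60 thousand.
Unemployment rate = 133.75 / 2,674.60 = 5.00%.
Employment-population ratio = 2,540.85 / 4,406.91 = 57.66%.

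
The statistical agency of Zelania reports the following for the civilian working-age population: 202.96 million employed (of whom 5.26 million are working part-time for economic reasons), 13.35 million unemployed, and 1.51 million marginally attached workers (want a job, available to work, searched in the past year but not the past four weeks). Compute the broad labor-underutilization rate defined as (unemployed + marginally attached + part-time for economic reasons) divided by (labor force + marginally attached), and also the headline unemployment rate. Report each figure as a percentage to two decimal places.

Labor force = 202.96 + 13.35 = 216.31 million.
Numerator = 13.35 + 1.51 + 5.26 = 20.12 million.
Denominator = 216.31 + 1.51 = 217.82 million.
Broad rate = 20.12 / 217.82 = 9.24%.
Headline unemployment rate = 13.35 / 216.31 = 6.17%.

Broad underutilization rate ≈ 9.24%; headline unemployment rate ≈ 6.17%.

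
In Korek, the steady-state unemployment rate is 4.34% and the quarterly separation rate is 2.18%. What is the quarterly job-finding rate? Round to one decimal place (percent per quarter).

Job-finding rate ≈ 48.1% per quarter.

From u* = s/(s+f): f = s·(1−u)/u.
f = 2.18 × (1 − 0.0434) / 0.0434 = 2.0854 / 0.0434 ≈ 48.1% per quarter.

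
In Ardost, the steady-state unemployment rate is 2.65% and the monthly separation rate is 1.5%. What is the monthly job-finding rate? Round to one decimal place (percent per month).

From u* = s/(s+f): f = s·(1−u)/u.
f = 1.5 × (1 − 0.0265) / 0.0265 = 1.4603 / 0.0265 ≈ 55.1% per month.

Job-finding rate ≈ 55.1% per month.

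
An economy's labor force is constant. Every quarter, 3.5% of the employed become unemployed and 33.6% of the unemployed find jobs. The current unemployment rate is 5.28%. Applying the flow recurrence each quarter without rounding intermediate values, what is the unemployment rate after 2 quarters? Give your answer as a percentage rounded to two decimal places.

With a fixed labor force, u_{t+1} = u_t + s·(1−u_t) − f·u_t = u_t·(1−s−f) + s.
Here 1−s−f = 0.629 and s = 0.035.
u_1 = 0.052800 × 0.629 + 0.035 = 0.068211.
u_2 = 0.068211 × 0.629 + 0.035 = 0.077905.

Unemployment rate after two quarters ≈ 7.79%.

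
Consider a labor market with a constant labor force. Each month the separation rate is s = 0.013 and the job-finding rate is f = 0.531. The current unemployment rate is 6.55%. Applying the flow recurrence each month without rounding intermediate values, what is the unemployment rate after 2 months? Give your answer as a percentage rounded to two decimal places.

Unemployment rate after two months ≈ 3.25%.

With a fixed labor force, u_{t+1} = u_t + s·(1−u_t) − f·u_t = u_t·(1−s−f) + s.
Here 1−s−f = 0.456 and s = 0.013.
u_1 = 0.065500 × 0.456 + 0.013 = 0.042868.
u_2 = 0.042868 × 0.456 + 0.013 = 0.032548.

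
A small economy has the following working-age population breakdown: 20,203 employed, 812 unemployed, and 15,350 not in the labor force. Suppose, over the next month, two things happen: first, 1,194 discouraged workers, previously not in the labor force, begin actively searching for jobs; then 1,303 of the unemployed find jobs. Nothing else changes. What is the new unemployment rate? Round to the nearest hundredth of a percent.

Initially, labor force = 20,203 + 812 = 21,015, so u = 812/21,015 = 3.86%.
After the first change, unemployed and labor force both rise by 1,194 → E = 20,203, U = 2,006, labor force = 22,209.
After the second change, unemployed falls and employed rises by 1,303; labor force unchanged → E = 21,506, U = 703, labor force = 22,209.
New unemployment rate = 703 / 22,209 = 3.17%.

New unemployment rate ≈ 3.17%.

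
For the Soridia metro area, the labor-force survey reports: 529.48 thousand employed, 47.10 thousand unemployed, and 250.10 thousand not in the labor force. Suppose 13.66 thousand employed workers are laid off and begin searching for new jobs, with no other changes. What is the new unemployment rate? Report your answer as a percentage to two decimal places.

New unemployment rate ≈ 10.54%.

Initially, labor force = 529.48 + 47.10 = 576.58 thousand, so u = 47.10/576.58 = 8.17%.
After the change, employed falls and unemployed rises by 13.66; labor force unchanged → E = 515.82, U = 60.76, labor force = 576.58 thousand.
New unemployment rate = 60.76 / 576.58 = 10.54%.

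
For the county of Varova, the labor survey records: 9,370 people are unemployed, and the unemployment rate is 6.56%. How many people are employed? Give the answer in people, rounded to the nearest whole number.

About 133,465 are employed.

Labor force = U / u = 9,370 / 0.0656 ≈ 142,835.
Employed = labor force − unemployed = 142,835 − 9,370 = 133,465.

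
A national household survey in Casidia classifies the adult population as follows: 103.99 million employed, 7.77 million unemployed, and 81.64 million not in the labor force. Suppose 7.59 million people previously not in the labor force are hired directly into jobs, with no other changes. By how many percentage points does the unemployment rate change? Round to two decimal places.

Initially, labor force = 103.99 + 7.77 = 111.76 million, so u = 7.77/111.76 = 6.95%.
After the change, employed and labor force both rise by 7.59; unemployed unchanged → E = 111.58, U = 7.77, labor force = 119.35 million.
New unemployment rate = 7.77 / 119.35 = 6.51%.
Change = 6.51% − 6.95% = −0.44 percentage points.

The unemployment rate changes by −0.44 percentage points.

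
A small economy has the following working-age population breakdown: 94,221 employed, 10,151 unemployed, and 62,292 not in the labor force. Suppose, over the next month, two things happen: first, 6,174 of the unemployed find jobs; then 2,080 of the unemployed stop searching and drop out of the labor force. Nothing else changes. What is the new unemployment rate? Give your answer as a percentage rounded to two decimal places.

Initially, labor force = 94,221 + 10,151 = 104,372, so u = 10,151/104,372 = 9.73%.
After the first change, unemployed falls and employed rises by 6,174; labor force unchanged → E = 100,395, U = 3,977, labor force = 104,372.
After the second change, unemployed and labor force both fall by 2,080 → E = 100,395, U = 1,897, labor force = 102,292.
New unemployment rate = 1,897 / 102,292 = 1.85%.

New unemployment rate ≈ 1.85%.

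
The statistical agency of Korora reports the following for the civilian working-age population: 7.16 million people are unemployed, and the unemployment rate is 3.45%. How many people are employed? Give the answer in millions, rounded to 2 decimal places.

Labor force = U / u = 7.16 / 0.0345 ≈ 207.54 million.
Employed = labor force − unemployed = 207.54 − 7.16 = 200.38 million.

About 200.38 million are employed.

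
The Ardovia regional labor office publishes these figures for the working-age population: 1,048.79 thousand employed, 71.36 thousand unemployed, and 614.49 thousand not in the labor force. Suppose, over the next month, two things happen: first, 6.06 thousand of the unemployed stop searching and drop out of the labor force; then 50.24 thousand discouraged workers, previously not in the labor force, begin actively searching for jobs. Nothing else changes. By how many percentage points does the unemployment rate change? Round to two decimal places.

Initially, labor force = 1,048.79 + 71.36 = 1,120.15 thousand, so u = 71.36/1,120.15 = 6.37%.
After the first change, unemployed and labor force both fall by 6.06 → E = 1,048.79, U = 65.30, labor force = 1,114.09 thousand.
After the second change, unemployed and labor force both rise by 50.24 → E = 1,048.79, U = 115.54, labor force = 1,164.33 thousand.
New unemployment rate = 115.54 / 1,164.33 = 9.92%.
Change = 9.92% − 6.37% = +3.55 percentage points.

The unemployment rate changes by +3.55 percentage points.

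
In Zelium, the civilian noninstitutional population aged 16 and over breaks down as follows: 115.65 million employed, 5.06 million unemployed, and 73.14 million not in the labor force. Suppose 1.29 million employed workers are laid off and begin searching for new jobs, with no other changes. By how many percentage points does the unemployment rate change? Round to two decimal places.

The unemployment rate changes by +1.07 percentage points.

Initially, labor force = 115.65 + 5.06 = 120.71 million, so u = 5.06/120.71 = 4.19%.
After the change, employed falls and unemployed rises by 1.29; labor force unchanged → E = 114.36, U = 6.35, labor force = 120.71 million.
New unemployment rate = 6.35 / 120.71 = 5.26%.
Change = 5.26% − 4.19% = +1.07 percentage points.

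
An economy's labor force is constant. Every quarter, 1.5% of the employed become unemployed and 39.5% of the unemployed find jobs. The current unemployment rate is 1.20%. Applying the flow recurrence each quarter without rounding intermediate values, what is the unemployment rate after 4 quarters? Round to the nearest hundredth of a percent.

Unemployment rate after four quarters ≈ 3.36%.

With a fixed labor force, u_{t+1} = u_t + s·(1−u_t) − f·u_t = u_t·(1−s−f) + s.
Here 1−s−f = 0.590 and s = 0.015.
u_1 = 0.012000 × 0.590 + 0.015 = 0.022080.
u_2 = 0.022080 × 0.590 + 0.015 = 0.028027.
u_3 = 0.028027 × 0.590 + 0.015 = 0.031536.
u_4 = 0.031536 × 0.590 + 0.015 = 0.033606.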